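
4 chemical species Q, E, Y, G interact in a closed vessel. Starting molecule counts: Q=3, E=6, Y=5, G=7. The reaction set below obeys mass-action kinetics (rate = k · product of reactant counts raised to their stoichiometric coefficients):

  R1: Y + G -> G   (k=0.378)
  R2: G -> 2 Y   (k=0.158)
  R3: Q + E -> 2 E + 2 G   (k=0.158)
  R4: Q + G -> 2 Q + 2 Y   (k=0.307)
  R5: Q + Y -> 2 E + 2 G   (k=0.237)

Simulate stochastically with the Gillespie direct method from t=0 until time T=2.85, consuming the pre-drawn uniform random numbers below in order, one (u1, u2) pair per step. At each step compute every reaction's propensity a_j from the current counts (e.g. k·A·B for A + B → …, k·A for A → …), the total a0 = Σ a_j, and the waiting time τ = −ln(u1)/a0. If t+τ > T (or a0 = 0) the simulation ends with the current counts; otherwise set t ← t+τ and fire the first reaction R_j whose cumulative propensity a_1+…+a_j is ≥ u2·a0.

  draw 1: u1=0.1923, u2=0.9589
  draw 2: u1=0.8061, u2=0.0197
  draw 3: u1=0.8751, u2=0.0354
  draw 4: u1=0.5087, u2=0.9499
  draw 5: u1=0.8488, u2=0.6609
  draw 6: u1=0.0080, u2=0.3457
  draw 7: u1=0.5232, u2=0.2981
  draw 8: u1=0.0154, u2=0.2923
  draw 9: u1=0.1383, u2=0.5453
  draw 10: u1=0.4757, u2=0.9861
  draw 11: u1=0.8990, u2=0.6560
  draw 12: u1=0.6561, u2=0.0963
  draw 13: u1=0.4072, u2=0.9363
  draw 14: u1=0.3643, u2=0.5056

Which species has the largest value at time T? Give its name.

t=0.000: Q=3 E=6 Y=5 G=7
Draw 1: a1=13.230, a2=1.106, a3=2.844, a4=6.447, a5=3.555, a0=27.182; τ=−ln(0.1923)/27.182=0.061 → t=0.061; u2·a0=0.9589·27.182=26.065; a1+…+a4=23.627 < 26.065 ≤ a1+…+a5=27.182 → R5 fires; Q=2 E=8 Y=4 G=9
Draw 2: a1=13.608, a2=1.422, a3=2.528, a4=5.526, a5=1.896, a0=24.980; τ=−ln(0.8061)/24.980=0.009 → t=0.069; u2·a0=0.0197·24.980=0.492 ≤ a1=13.608 → R1 fires; Q=2 E=8 Y=3 G=9
Draw 3: a1=10.206, a2=1.422, a3=2.528, a4=5.526, a5=1.422, a0=21.104; τ=−ln(0.8751)/21.104=0.006 → t=0.076; u2·a0=0.0354·21.104=0.747 ≤ a1=10.206 → R1 fires; Q=2 E=8 Y=2 G=9
Draw 4: a1=6.804, a2=1.422, a3=2.528, a4=5.526, a5=0.948, a0=17.228; τ=−ln(0.5087)/17.228=0.039 → t=0.115; u2·a0=0.9499·17.228=16.365; a1+…+a4=16.280 < 16.365 ≤ a1+…+a5=17.228 → R5 fires; Q=1 E=10 Y=1 G=11
Draw 5: a1=4.158, a2=1.738, a3=1.580, a4=3.377, a5=0.237, a0=11.090; τ=−ln(0.8488)/11.090=0.015 → t=0.130; u2·a0=0.6609·11.090=7.329; a1+a2=5.896 < 7.329 ≤ a1+…+a3=7.476 → R3 fires; Q=0 E=11 Y=1 G=13
Draw 6: a1=4.914, a2=2.054, a3=0.000, a4=0.000, a5=0.000, a0=6.968; τ=−ln(0.0080)/6.968=0.693 → t=0.823; u2·a0=0.3457·6.968=2.409 ≤ a1=4.914 → R1 fires; Q=0 E=11 Y=0 G=13
Draw 7: a1=0.000, a2=2.054, a3=0.000, a4=0.000, a5=0.000, a0=2.054; τ=−ln(0.5232)/2.054=0.315 → t=1.138; u2·a0=0.2981·2.054=0.612; a1=0.000 < 0.612 ≤ a1+a2=2.054 → R2 fires; Q=0 E=11 Y=2 G=12
Draw 8: a1=9.072, a2=1.896, a3=0.000, a4=0.000, a5=0.000, a0=10.968; τ=−ln(0.0154)/10.968=0.381 → t=1.518; u2·a0=0.2923·10.968=3.206 ≤ a1=9.072 → R1 fires; Q=0 E=11 Y=1 G=12
Draw 9: a1=4.536, a2=1.896, a3=0.000, a4=0.000, a5=0.000, a0=6.432; τ=−ln(0.1383)/6.432=0.308 → t=1.826; u2·a0=0.5453·6.432=3.507 ≤ a1=4.536 → R1 fires; Q=0 E=11 Y=0 G=12
Draw 10: a1=0.000, a2=1.896, a3=0.000, a4=0.000, a5=0.000, a0=1.896; τ=−ln(0.4757)/1.896=0.392 → t=2.218; u2·a0=0.9861·1.896=1.870; a1=0.000 < 1.870 ≤ a1+a2=1.896 → R2 fires; Q=0 E=11 Y=2 G=11
Draw 11: a1=8.316, a2=1.738, a3=0.000, a4=0.000, a5=0.000, a0=10.054; τ=−ln(0.8990)/10.054=0.011 → t=2.228; u2·a0=0.6560·10.054=6.595 ≤ a1=8.316 → R1 fires; Q=0 E=11 Y=1 G=11
Draw 12: a1=4.158, a2=1.738, a3=0.000, a4=0.000, a5=0.000, a0=5.896; τ=−ln(0.6561)/5.896=0.071 → t=2.300; u2·a0=0.0963·5.896=0.568 ≤ a1=4.158 → R1 fires; Q=0 E=11 Y=0 G=11
Draw 13: a1=0.000, a2=1.738, a3=0.000, a4=0.000, a5=0.000, a0=1.738; τ=−ln(0.4072)/1.738=0.517 → t=2.817; u2·a0=0.9363·1.738=1.627; a1=0.000 < 1.627 ≤ a1+a2=1.738 → R2 fires; Q=0 E=11 Y=2 G=10
Draw 14: a1=7.560, a2=1.580, a3=0.000, a4=0.000, a5=0.000, a0=9.140; τ=−ln(0.3643)/9.140=0.110 → t=2.927 > T=2.85: stop.
At T=2.85: Q=0 E=11 Y=2 G=10; the largest is E.

Dominant species at T: E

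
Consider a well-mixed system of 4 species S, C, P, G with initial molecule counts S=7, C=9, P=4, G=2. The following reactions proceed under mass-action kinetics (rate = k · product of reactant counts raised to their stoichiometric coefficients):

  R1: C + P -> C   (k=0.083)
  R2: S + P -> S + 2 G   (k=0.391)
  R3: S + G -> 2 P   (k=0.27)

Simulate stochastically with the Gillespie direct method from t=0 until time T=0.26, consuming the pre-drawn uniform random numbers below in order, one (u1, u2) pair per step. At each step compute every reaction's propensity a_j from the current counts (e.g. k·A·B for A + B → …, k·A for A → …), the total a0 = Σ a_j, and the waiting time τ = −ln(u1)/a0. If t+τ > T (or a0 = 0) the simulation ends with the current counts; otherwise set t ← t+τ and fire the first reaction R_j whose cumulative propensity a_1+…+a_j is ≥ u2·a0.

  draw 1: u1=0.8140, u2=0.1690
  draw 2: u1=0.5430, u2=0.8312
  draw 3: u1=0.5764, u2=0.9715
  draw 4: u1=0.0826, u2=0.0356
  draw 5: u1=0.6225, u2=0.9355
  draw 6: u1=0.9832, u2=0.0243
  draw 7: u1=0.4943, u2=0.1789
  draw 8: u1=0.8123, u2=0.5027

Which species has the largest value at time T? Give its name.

Dominant species at T: C

t=0.000: S=7 C=9 P=4 G=2
Draw 1: a1=2.988, a2=10.948, a3=3.780, a0=17.716; τ=−ln(0.8140)/17.716=0.012 → t=0.012; u2·a0=0.1690·17.716=2.994; a1=2.988 < 2.994 ≤ a1+a2=13.936 → R2 fires; S=7 C=9 P=3 G=4
Draw 2: a1=2.241, a2=8.211, a3=7.560, a0=18.012; τ=−ln(0.5430)/18.012=0.034 → t=0.046; u2·a0=0.8312·18.012=14.972; a1+a2=10.452 < 14.972 ≤ a1+…+a3=18.012 → R3 fires; S=6 C=9 P=5 G=3
Draw 3: a1=3.735, a2=11.730, a3=4.860, a0=20.325; τ=−ln(0.5764)/20.325=0.027 → t=0.073; u2·a0=0.9715·20.325=19.746; a1+a2=15.465 < 19.746 ≤ a1+…+a3=20.325 → R3 fires; S=5 C=9 P=7 G=2
Draw 4: a1=5.229, a2=13.685, a3=2.700, a0=21.614; τ=−ln(0.0826)/21.614=0.115 → t=0.188; u2·a0=0.0356·21.614=0.769 ≤ a1=5.229 → R1 fires; S=5 C=9 P=6 G=2
Draw 5: a1=4.482, a2=11.730, a3=2.700, a0=18.912; τ=−ln(0.6225)/18.912=0.025 → t=0.213; u2·a0=0.9355·18.912=17.692; a1+a2=16.212 < 17.692 ≤ a1+…+a3=18.912 → R3 fires; S=4 C=9 P=8 G=1
Draw 6: a1=5.976, a2=12.512, a3=1.080, a0=19.568; τ=−ln(0.9832)/19.568=0.001 → t=0.214; u2·a0=0.0243·19.568=0.476 ≤ a1=5.976 → R1 fires; S=4 C=9 P=7 G=1
Draw 7: a1=5.229, a2=10.948, a3=1.080, a0=17.257; τ=−ln(0.4943)/17.257=0.041 → t=0.255; u2·a0=0.1789·17.257=3.087 ≤ a1=5.229 → R1 fires; S=4 C=9 P=6 G=1
Draw 8: a1=4.482, a2=9.384, a3=1.080, a0=14.946; τ=−ln(0.8123)/14.946=0.014 → t=0.269 > T=0.26: stop.
At T=0.26: S=4 C=9 P=6 G=1; the largest is C.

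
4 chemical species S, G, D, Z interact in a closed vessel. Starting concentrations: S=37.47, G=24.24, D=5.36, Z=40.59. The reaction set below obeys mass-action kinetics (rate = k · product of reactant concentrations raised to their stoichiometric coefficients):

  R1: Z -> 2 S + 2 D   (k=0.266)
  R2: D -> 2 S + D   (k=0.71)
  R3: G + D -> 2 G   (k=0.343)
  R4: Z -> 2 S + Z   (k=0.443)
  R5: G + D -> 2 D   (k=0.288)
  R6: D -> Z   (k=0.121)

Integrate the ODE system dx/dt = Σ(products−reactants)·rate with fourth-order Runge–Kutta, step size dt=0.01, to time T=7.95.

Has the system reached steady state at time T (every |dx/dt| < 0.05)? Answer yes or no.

RK4 with dt=0.01: 795 steps to T=7.95. Trajectory (selected grid times):
t=0.00: S=37.47 G=24.24 D=5.36 Z=40.59
t=0.88: S=93.72 G=36.56 D=9.26 Z=32.93
t=1.77: S=140.93 G=53.19 D=5.88 Z=26.72
t=2.65: S=176.66 G=66.33 D=3.52 Z=21.57
t=3.53: S=204.45 G=76.26 D=2.36 Z=17.34
t=4.42: S=226.59 G=84.08 D=1.68 Z=13.87
t=5.30: S=243.93 G=90.19 D=1.24 Z=11.12
t=6.18: S=257.72 G=95.05 D=0.94 Z=8.90
t=7.07: S=268.81 G=98.96 D=0.72 Z=7.10
t=7.95: S=277.54 G=102.03 D=0.55 Z=5.68
Rates at T: R1=1.5105, R2=0.3939, R3=19.4157, R4=2.5156, R5=16.3024, R6=0.0671
dx/dt at T (Σ net stoichiometry × rate): S=+8.8401, G=+3.1133, D=-0.1594, Z=-1.4434
Largest |dx/dt| is |+8.8401| (S) ≥ 0.05 → not steady.

Steady state at T: no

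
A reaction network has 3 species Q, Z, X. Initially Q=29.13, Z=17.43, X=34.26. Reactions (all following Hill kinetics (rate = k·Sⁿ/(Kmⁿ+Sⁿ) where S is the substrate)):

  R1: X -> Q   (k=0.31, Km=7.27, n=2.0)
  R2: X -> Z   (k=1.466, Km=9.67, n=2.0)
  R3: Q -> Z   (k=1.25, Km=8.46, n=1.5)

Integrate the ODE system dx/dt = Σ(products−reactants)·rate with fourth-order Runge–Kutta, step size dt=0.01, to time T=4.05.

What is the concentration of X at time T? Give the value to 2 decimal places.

RK4 with dt=0.01: 405 steps to T=4.05. Trajectory (selected grid times):
t=0.00: Q=29.13 Z=17.43 X=34.26
t=0.45: Q=28.78 Z=18.53 X=33.52
t=0.90: Q=28.43 Z=19.62 X=32.78
t=1.35: Q=28.08 Z=20.71 X=32.04
t=1.80: Q=27.73 Z=21.79 X=31.30
t=2.25: Q=27.38 Z=22.87 X=30.57
t=2.70: Q=27.03 Z=23.95 X=29.84
t=3.15: Q=26.68 Z=25.03 X=29.11
t=3.60: Q=26.34 Z=26.09 X=28.39
t=4.05: Q=25.99 Z=27.16 X=27.67
Read off X at T=4.05: 27.67

X at T = 27.67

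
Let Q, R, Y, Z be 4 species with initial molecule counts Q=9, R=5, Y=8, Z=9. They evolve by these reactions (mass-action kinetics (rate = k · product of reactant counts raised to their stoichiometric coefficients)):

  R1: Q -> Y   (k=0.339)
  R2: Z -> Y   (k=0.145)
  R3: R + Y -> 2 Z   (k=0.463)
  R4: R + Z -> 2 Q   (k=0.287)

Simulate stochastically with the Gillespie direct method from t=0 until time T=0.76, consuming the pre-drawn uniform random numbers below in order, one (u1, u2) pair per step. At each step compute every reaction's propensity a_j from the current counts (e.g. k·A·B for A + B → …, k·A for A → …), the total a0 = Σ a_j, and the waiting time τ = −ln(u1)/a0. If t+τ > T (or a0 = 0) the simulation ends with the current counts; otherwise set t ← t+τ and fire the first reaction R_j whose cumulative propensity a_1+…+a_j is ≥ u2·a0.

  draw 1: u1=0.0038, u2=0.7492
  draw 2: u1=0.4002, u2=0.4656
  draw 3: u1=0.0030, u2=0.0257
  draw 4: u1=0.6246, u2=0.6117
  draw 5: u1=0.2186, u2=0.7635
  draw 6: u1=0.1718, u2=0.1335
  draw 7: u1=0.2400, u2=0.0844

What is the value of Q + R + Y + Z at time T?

Check how each reaction changes W = Q + R + Y + Z (weight of products minus weight of reactants):
R1: Q -> Y: (1·1) − (1·1) = 1 − 1 = 0
R2: Z -> Y: (1·1) − (1·1) = 1 − 1 = 0
R3: R + Y -> 2 Z: (1·2) − (1·1 + 1·1) = 2 − 2 = 0
R4: R + Z -> 2 Q: (1·2) − (1·1 + 1·1) = 2 − 2 = 0
Every reaction leaves W unchanged, so W is conserved and no simulation is needed: W(T) = W(0) = 9 + 5 + 8 + 9 = 31

Value at T = 31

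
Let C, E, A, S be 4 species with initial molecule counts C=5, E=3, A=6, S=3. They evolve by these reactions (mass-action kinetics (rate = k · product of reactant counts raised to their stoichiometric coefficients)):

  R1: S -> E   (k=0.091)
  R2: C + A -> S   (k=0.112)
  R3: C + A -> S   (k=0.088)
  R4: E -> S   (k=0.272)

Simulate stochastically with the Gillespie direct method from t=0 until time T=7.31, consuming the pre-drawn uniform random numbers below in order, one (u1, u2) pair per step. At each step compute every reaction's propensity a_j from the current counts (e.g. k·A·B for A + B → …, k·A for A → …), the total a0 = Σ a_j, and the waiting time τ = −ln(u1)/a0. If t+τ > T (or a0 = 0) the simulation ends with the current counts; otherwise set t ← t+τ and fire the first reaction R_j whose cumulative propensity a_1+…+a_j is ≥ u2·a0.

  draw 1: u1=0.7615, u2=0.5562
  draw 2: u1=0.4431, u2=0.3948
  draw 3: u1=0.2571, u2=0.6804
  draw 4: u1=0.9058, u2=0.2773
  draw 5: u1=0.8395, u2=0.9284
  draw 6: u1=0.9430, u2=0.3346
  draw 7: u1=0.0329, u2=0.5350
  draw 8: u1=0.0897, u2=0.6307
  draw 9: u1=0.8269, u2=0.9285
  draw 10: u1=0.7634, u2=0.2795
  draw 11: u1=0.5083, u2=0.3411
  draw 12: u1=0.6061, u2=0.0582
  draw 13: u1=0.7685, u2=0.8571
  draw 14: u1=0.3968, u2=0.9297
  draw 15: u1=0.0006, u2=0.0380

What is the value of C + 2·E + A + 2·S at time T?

Value at T = 23

Check how each reaction changes W = C + 2·E + A + 2·S (weight of products minus weight of reactants):
R1: S -> E: (2·1) − (2·1) = 2 − 2 = 0
R2: C + A -> S: (2·1) − (1·1 + 1·1) = 2 − 2 = 0
R3: C + A -> S: (2·1) − (1·1 + 1·1) = 2 − 2 = 0
R4: E -> S: (2·1) − (2·1) = 2 − 2 = 0
Every reaction leaves W unchanged, so W is conserved and no simulation is needed: W(T) = W(0) = 5 + 2·3 + 6 + 2·3 = 23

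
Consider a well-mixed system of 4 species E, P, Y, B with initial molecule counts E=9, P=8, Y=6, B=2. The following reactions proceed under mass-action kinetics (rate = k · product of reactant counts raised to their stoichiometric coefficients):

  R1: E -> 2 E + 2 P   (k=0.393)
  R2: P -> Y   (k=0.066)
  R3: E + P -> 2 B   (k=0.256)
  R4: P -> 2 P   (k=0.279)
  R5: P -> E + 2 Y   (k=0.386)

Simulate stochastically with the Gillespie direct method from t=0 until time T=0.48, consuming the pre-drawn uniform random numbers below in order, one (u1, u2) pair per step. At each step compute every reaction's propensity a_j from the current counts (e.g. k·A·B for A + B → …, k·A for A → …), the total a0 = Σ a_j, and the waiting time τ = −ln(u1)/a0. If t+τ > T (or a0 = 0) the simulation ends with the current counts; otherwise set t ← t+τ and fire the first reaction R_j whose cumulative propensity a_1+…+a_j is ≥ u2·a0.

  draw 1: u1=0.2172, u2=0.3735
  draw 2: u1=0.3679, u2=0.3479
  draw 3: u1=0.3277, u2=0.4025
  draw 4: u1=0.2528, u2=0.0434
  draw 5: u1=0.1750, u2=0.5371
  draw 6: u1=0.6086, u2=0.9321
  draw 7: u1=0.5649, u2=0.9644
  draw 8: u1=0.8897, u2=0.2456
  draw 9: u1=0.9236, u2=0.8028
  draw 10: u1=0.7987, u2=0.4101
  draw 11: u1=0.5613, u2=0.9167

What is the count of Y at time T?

t=0.000: E=9 P=8 Y=6 B=2
Draw 1: a1=3.537, a2=0.528, a3=18.432, a4=2.232, a5=3.088, a0=27.817; τ=−ln(0.2172)/27.817=0.055 → t=0.055; u2·a0=0.3735·27.817=10.390; a1+a2=4.065 < 10.390 ≤ a1+…+a3=22.497 → R3 fires; E=8 P=7 Y=6 B=4
Draw 2: a1=3.144, a2=0.462, a3=14.336, a4=1.953, a5=2.702, a0=22.597; τ=−ln(0.3679)/22.597=0.044 → t=0.099; u2·a0=0.3479·22.597=7.861; a1+a2=3.606 < 7.861 ≤ a1+…+a3=17.942 → R3 fires; E=7 P=6 Y=6 B=6
Draw 3: a1=2.751, a2=0.396, a3=10.752, a4=1.674, a5=2.316, a0=17.889; τ=−ln(0.3277)/17.889=0.062 → t=0.162; u2·a0=0.4025·17.889=7.200; a1+a2=3.147 < 7.200 ≤ a1+…+a3=13.899 → R3 fires; E=6 P=5 Y=6 B=8
Draw 4: a1=2.358, a2=0.330, a3=7.680, a4=1.395, a5=1.930, a0=13.693; τ=−ln(0.2528)/13.693=0.100 → t=0.262; u2·a0=0.0434·13.693=0.594 ≤ a1=2.358 → R1 fires; E=7 P=7 Y=6 B=8
Draw 5: a1=2.751, a2=0.462, a3=12.544, a4=1.953, a5=2.702, a0=20.412; τ=−ln(0.1750)/20.412=0.085 → t=0.347; u2·a0=0.5371·20.412=10.963; a1+a2=3.213 < 10.963 ≤ a1+…+a3=15.757 → R3 fires; E=6 P=6 Y=6 B=10
Draw 6: a1=2.358, a2=0.396, a3=9.216, a4=1.674, a5=2.316, a0=15.960; τ=−ln(0.6086)/15.960=0.031 → t=0.378; u2·a0=0.9321·15.960=14.876; a1+…+a4=13.644 < 14.876 ≤ a1+…+a5=15.960 → R5 fires; E=7 P=5 Y=8 B=10
Draw 7: a1=2.751, a2=0.330, a3=8.960, a4=1.395, a5=1.930, a0=15.366; τ=−ln(0.5649)/15.366=0.037 → t=0.416; u2·a0=0.9644·15.366=14.819; a1+…+a4=13.436 < 14.819 ≤ a1+…+a5=15.366 → R5 fires; E=8 P=4 Y=10 B=10
Draw 8: a1=3.144, a2=0.264, a3=8.192, a4=1.116, a5=1.544, a0=14.260; τ=−ln(0.8897)/14.260=0.008 → t=0.424; u2·a0=0.2456·14.260=3.502; a1+a2=3.408 < 3.502 ≤ a1+…+a3=11.600 → R3 fires; E=7 P=3 Y=10 B=12
Draw 9: a1=2.751, a2=0.198, a3=5.376, a4=0.837, a5=1.158, a0=10.320; τ=−ln(0.9236)/10.320=0.008 → t=0.432; u2·a0=0.8028·10.320=8.285; a1+a2=2.949 < 8.285 ≤ a1+…+a3=8.325 → R3 fires; E=6 P=2 Y=10 B=14
Draw 10: a1=2.358, a2=0.132, a3=3.072, a4=0.558, a5=0.772, a0=6.892; τ=−ln(0.7987)/6.892=0.033 → t=0.464; u2·a0=0.4101·6.892=2.826; a1+a2=2.490 < 2.826 ≤ a1+…+a3=5.562 → R3 fires; E=5 P=1 Y=10 B=16
Draw 11: a1=1.965, a2=0.066, a3=1.280, a4=0.279, a5=0.386, a0=3.976; τ=−ln(0.5613)/3.976=0.145 → t=0.609 > T=0.48: stop.
Read off Y at T=0.48: 10

Y at T = 10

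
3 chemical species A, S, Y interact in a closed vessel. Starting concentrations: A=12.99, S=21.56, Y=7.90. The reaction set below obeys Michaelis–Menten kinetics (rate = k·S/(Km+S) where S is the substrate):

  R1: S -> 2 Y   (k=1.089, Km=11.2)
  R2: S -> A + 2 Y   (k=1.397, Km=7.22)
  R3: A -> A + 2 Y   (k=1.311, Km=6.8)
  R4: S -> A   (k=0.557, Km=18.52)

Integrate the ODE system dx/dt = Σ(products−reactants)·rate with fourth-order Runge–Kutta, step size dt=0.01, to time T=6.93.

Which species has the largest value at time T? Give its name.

Dominant species at T: Y

RK4 with dt=0.01: 693 steps to T=6.93. Trajectory (selected grid times):
t=0.00: A=12.99 S=21.56 Y=7.90
t=0.77: A=14.01 S=19.99 Y=11.93
t=1.54: A=15.02 S=18.46 Y=15.93
t=2.31: A=15.99 S=16.97 Y=19.89
t=3.08: A=16.93 S=15.53 Y=23.80
t=3.85: A=17.85 S=14.14 Y=27.65
t=4.62: A=18.73 S=12.80 Y=31.44
t=5.39: A=19.57 S=11.52 Y=35.15
t=6.16: A=20.38 S=10.30 Y=38.78
t=6.93: A=21.14 S=9.15 Y=42.31
At T=6.93: A=21.14 S=9.15 Y=42.31; the largest is Y.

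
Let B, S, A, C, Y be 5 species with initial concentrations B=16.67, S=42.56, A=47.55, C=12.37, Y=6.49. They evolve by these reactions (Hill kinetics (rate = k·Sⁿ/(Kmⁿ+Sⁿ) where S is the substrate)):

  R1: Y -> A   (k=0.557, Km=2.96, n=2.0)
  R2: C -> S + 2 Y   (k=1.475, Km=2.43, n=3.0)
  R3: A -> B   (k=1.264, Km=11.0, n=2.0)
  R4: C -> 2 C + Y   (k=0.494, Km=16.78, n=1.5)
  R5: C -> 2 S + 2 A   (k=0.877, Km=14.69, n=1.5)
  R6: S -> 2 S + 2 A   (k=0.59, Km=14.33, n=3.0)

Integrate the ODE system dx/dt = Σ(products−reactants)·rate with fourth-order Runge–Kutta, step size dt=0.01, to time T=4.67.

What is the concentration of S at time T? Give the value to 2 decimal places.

RK4 with dt=0.01: 467 steps to T=4.67. Trajectory (selected grid times):
t=0.00: B=16.67 S=42.56 A=47.55 C=12.37 Y=6.49
t=0.52: B=17.29 S=44.00 A=48.15 C=11.51 Y=7.86
t=1.04: B=17.92 S=45.42 A=48.74 C=10.66 Y=9.21
t=1.56: B=18.55 S=46.81 A=49.31 C=9.82 Y=10.54
t=2.08: B=19.17 S=48.17 A=49.86 C=8.99 Y=11.85
t=2.59: B=19.79 S=49.48 A=50.38 C=8.18 Y=13.12
t=3.11: B=20.41 S=50.77 A=50.88 C=7.37 Y=14.40
t=3.63: B=21.04 S=52.03 A=51.36 C=6.58 Y=15.64
t=4.15: B=21.67 S=53.25 A=51.81 C=5.81 Y=16.86
t=4.67: B=22.30 S=54.43 A=52.23 C=5.06 Y=18.02
Read off S at T=4.67: 54.43

S at T = 54.43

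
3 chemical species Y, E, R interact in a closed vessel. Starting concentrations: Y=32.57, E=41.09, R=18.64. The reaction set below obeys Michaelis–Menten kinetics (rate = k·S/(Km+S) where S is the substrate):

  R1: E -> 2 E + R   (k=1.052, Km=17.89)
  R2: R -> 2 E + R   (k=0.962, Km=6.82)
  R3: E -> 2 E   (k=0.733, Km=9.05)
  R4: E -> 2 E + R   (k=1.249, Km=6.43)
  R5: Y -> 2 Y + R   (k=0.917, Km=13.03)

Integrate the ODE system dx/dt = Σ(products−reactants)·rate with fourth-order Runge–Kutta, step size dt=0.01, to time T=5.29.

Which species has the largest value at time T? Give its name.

Dominant species at T: E

RK4 with dt=0.01: 529 steps to T=5.29. Trajectory (selected grid times):
t=0.00: Y=32.57 E=41.09 R=18.64
t=0.59: Y=32.96 E=43.36 R=20.10
t=1.18: Y=33.35 E=45.66 R=21.58
t=1.76: Y=33.73 E=47.95 R=23.04
t=2.35: Y=34.12 E=50.31 R=24.54
t=2.94: Y=34.51 E=52.68 R=26.04
t=3.53: Y=34.90 E=55.08 R=27.56
t=4.11: Y=35.29 E=57.46 R=29.06
t=4.70: Y=35.69 E=59.90 R=30.60
t=5.29: Y=36.09 E=62.36 R=32.14
At T=5.29: Y=36.09 E=62.36 R=32.14; the largest is E.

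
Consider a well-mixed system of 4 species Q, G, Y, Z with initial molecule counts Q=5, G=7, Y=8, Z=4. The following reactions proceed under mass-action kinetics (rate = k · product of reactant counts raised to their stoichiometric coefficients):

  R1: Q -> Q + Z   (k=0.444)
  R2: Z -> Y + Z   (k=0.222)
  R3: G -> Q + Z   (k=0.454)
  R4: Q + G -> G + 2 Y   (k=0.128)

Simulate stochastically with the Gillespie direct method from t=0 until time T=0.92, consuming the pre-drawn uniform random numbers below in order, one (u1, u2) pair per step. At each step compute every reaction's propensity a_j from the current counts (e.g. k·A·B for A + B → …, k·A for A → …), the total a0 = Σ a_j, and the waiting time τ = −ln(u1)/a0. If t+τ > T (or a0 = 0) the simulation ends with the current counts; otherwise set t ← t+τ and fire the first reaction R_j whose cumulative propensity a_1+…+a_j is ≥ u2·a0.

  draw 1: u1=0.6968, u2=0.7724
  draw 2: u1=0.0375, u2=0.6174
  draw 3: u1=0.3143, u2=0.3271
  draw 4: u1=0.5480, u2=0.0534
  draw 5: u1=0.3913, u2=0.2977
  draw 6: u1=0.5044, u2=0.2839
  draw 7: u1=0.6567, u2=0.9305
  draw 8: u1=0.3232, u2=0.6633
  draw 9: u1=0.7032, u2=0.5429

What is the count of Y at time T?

t=0.000: Q=5 G=7 Y=8 Z=4
Draw 1: a1=2.220, a2=0.888, a3=3.178, a4=4.480, a0=10.766; τ=−ln(0.6968)/10.766=0.034 → t=0.034; u2·a0=0.7724·10.766=8.316; a1+…+a3=6.286 < 8.316 ≤ a1+…+a4=10.766 → R4 fires; Q=4 G=7 Y=10 Z=4
Draw 2: a1=1.776, a2=0.888, a3=3.178, a4=3.584, a0=9.426; τ=−ln(0.0375)/9.426=0.348 → t=0.382; u2·a0=0.6174·9.426=5.820; a1+a2=2.664 < 5.820 ≤ a1+…+a3=5.842 → R3 fires; Q=5 G=6 Y=10 Z=5
Draw 3: a1=2.220, a2=1.110, a3=2.724, a4=3.840, a0=9.894; τ=−ln(0.3143)/9.894=0.117 → t=0.499; u2·a0=0.3271·9.894=3.236; a1=2.220 < 3.236 ≤ a1+a2=3.330 → R2 fires; Q=5 G=6 Y=11 Z=5
Draw 4: a1=2.220, a2=1.110, a3=2.724, a4=3.840, a0=9.894; τ=−ln(0.5480)/9.894=0.061 → t=0.560; u2·a0=0.0534·9.894=0.528 ≤ a1=2.220 → R1 fires; Q=5 G=6 Y=11 Z=6
Draw 5: a1=2.220, a2=1.332, a3=2.724, a4=3.840, a0=10.116; τ=−ln(0.3913)/10.116=0.093 → t=0.652; u2·a0=0.2977·10.116=3.012; a1=2.220 < 3.012 ≤ a1+a2=3.552 → R2 fires; Q=5 G=6 Y=12 Z=6
Draw 6: a1=2.220, a2=1.332, a3=2.724, a4=3.840, a0=10.116; τ=−ln(0.5044)/10.116=0.068 → t=0.720; u2·a0=0.2839·10.116=2.872; a1=2.220 < 2.872 ≤ a1+a2=3.552 → R2 fires; Q=5 G=6 Y=13 Z=6
Draw 7: a1=2.220, a2=1.332, a3=2.724, a4=3.840, a0=10.116; τ=−ln(0.6567)/10.116=0.042 → t=0.762; u2·a0=0.9305·10.116=9.413; a1+…+a3=6.276 < 9.413 ≤ a1+…+a4=10.116 → R4 fires; Q=4 G=6 Y=15 Z=6
Draw 8: a1=1.776, a2=1.332, a3=2.724, a4=3.072, a0=8.904; τ=−ln(0.3232)/8.904=0.127 → t=0.888; u2·a0=0.6633·8.904=5.906; a1+…+a3=5.832 < 5.906 ≤ a1+…+a4=8.904 → R4 fires; Q=3 G=6 Y=17 Z=6
Draw 9: a1=1.332, a2=1.332, a3=2.724, a4=2.304, a0=7.692; τ=−ln(0.7032)/7.692=0.046 → t=0.934 > T=0.92: stop.
Read off Y at T=0.92: 17

Y at T = 17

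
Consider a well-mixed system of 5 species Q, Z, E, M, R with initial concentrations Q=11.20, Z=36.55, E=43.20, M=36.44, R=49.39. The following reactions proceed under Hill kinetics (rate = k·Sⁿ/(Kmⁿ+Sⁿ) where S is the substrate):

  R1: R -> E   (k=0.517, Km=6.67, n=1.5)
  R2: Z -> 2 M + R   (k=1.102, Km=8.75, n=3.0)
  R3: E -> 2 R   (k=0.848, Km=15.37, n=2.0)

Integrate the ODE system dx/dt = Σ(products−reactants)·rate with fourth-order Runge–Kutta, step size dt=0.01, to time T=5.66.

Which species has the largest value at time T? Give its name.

Dominant species at T: R

RK4 with dt=0.01: 566 steps to T=5.66. Trajectory (selected grid times):
t=0.00: Q=11.20 Z=36.55 E=43.20 M=36.44 R=49.39
t=0.63: Q=11.20 Z=35.87 E=43.04 M=37.81 R=50.71
t=1.26: Q=11.20 Z=35.18 E=42.87 M=39.18 R=52.03
t=1.89: Q=11.20 Z=34.50 E=42.71 M=40.54 R=53.35
t=2.52: Q=11.20 Z=33.82 E=42.55 M=41.91 R=54.67
t=3.14: Q=11.20 Z=33.14 E=42.39 M=43.25 R=55.96
t=3.77: Q=11.20 Z=32.46 E=42.24 M=44.61 R=57.27
t=4.40: Q=11.20 Z=31.78 E=42.08 M=45.98 R=58.58
t=5.03: Q=11.20 Z=31.10 E=41.92 M=47.34 R=59.89
t=5.66: Q=11.20 Z=30.42 E=41.76 M=48.69 R=61.20
At T=5.66: Q=11.20 Z=30.42 E=41.76 M=48.69 R=61.20; the largest is R.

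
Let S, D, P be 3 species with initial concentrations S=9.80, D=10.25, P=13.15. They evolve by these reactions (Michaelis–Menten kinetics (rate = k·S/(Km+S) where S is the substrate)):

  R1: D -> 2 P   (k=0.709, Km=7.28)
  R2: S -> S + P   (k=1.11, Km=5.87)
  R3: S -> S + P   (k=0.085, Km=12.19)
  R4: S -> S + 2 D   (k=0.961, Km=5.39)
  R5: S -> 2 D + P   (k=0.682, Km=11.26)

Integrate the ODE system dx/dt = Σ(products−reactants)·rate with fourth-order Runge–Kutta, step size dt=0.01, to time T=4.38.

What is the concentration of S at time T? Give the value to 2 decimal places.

RK4 with dt=0.01: 438 steps to T=4.38. Trajectory (selected grid times):
t=0.00: S=9.80 D=10.25 P=13.15
t=0.49: S=9.65 D=10.96 P=14.07
t=0.97: S=9.49 D=11.64 P=14.99
t=1.46: S=9.34 D=12.33 P=15.92
t=1.95: S=9.19 D=13.01 P=16.87
t=2.43: S=9.05 D=13.66 P=17.80
t=2.92: S=8.90 D=14.32 P=18.75
t=3.41: S=8.75 D=14.96 P=19.70
t=3.89: S=8.61 D=15.59 P=20.64
t=4.38: S=8.46 D=16.21 P=21.60
Read off S at T=4.38: 8.46

S at T = 8.46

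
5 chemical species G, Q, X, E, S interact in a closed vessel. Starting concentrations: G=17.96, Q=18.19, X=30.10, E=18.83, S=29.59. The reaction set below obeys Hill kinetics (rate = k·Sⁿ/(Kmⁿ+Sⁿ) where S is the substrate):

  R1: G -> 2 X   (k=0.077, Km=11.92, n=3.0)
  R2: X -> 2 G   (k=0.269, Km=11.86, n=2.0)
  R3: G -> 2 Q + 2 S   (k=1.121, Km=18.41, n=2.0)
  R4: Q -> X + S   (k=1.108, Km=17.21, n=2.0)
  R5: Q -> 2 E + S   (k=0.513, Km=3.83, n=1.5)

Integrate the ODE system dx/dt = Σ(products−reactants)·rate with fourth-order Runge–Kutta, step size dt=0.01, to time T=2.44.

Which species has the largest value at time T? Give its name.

RK4 with dt=0.01: 244 steps to T=2.44. Trajectory (selected grid times):
t=0.00: G=17.96 Q=18.19 X=30.10 E=18.83 S=29.59
t=0.27: G=17.92 Q=18.20 X=30.23 E=19.08 S=30.17
t=0.54: G=17.89 Q=18.21 X=30.35 E=19.34 S=30.75
t=0.81: G=17.85 Q=18.22 X=30.48 E=19.59 S=31.33
t=1.08: G=17.81 Q=18.23 X=30.61 E=19.84 S=31.90
t=1.36: G=17.77 Q=18.24 X=30.74 E=20.10 S=32.50
t=1.63: G=17.74 Q=18.24 X=30.87 E=20.36 S=33.08
t=1.90: G=17.70 Q=18.25 X=30.99 E=20.61 S=33.65
t=2.17: G=17.67 Q=18.26 X=31.12 E=20.86 S=34.23
t=2.44: G=17.64 Q=18.26 X=31.25 E=21.11 S=34.80
At T=2.44: G=17.64 Q=18.26 X=31.25 E=21.11 S=34.80; the largest is S.

Dominant species at T: S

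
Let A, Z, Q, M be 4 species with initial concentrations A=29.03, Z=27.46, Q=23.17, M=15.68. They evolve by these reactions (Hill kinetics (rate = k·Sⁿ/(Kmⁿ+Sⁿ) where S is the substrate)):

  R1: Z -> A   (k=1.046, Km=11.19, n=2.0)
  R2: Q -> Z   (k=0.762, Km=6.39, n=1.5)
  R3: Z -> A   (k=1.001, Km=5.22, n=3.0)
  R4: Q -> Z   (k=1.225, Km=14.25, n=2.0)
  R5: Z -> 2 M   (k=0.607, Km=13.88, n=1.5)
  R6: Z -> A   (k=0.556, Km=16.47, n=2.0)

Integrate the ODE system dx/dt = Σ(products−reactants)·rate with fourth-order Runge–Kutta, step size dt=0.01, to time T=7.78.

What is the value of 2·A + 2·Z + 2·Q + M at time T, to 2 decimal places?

Value at T = 175.00

Check how each reaction changes W = 2·A + 2·Z + 2·Q + M (weight of products minus weight of reactants):
R1: Z -> A: (2·1) − (2·1) = 2 − 2 = 0
R2: Q -> Z: (2·1) − (2·1) = 2 − 2 = 0
R3: Z -> A: (2·1) − (2·1) = 2 − 2 = 0
R4: Q -> Z: (2·1) − (2·1) = 2 − 2 = 0
R5: Z -> 2 M: (1·2) − (2·1) = 2 − 2 = 0
R6: Z -> A: (2·1) − (2·1) = 2 − 2 = 0
Every reaction leaves W unchanged, so W is conserved and no simulation is needed: W(T) = W(0) = 2·29.03 + 2·27.46 + 2·23.17 + 15.68 = 175.00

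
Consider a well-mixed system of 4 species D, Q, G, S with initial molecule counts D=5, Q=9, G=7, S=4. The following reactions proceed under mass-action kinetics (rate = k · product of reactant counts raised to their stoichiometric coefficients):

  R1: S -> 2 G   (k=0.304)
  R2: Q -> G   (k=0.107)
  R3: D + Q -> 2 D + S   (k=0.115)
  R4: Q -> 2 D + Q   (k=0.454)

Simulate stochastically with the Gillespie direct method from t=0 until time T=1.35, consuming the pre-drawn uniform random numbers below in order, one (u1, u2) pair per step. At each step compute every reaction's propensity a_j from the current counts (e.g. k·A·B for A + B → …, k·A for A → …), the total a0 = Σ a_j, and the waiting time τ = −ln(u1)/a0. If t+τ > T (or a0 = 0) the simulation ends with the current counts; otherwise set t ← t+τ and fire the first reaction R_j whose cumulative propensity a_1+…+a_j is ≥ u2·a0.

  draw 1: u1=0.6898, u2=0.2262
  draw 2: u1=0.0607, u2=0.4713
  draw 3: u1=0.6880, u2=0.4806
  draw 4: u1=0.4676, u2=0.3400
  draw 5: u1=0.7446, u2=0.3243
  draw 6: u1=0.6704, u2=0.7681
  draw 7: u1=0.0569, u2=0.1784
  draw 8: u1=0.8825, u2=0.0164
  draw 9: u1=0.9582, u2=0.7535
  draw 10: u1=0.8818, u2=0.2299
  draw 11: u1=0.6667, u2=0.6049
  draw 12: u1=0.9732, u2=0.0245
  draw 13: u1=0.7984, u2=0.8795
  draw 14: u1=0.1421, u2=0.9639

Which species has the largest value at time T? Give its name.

t=0.000: D=5 Q=9 G=7 S=4
Draw 1: a1=1.216, a2=0.963, a3=5.175, a4=4.086, a0=11.440; τ=−ln(0.6898)/11.440=0.032 → t=0.032; u2·a0=0.2262·11.440=2.588; a1+a2=2.179 < 2.588 ≤ a1+…+a3=7.354 → R3 fires; D=6 Q=8 G=7 S=5
Draw 2: a1=1.520, a2=0.856, a3=5.520, a4=3.632, a0=11.528; τ=−ln(0.0607)/11.528=0.243 → t=0.276; u2·a0=0.4713·11.528=5.433; a1+a2=2.376 < 5.433 ≤ a1+…+a3=7.896 → R3 fires; D=7 Q=7 G=7 S=6
Draw 3: a1=1.824, a2=0.749, a3=5.635, a4=3.178, a0=11.386; τ=−ln(0.6880)/11.386=0.033 → t=0.308; u2·a0=0.4806·11.386=5.472; a1+a2=2.573 < 5.472 ≤ a1+…+a3=8.208 → R3 fires; D=8 Q=6 G=7 S=7
Draw 4: a1=2.128, a2=0.642, a3=5.520, a4=2.724, a0=11.014; τ=−ln(0.4676)/11.014=0.069 → t=0.377; u2·a0=0.3400·11.014=3.745; a1+a2=2.770 < 3.745 ≤ a1+…+a3=8.290 → R3 fires; D=9 Q=5 G=7 S=8
Draw 5: a1=2.432, a2=0.535, a3=5.175, a4=2.270, a0=10.412; τ=−ln(0.7446)/10.412=0.028 → t=0.406; u2·a0=0.3243·10.412=3.377; a1+a2=2.967 < 3.377 ≤ a1+…+a3=8.142 → R3 fires; D=10 Q=4 G=7 S=9
Draw 6: a1=2.736, a2=0.428, a3=4.600, a4=1.816, a0=9.580; τ=−ln(0.6704)/9.580=0.042 → t=0.447; u2·a0=0.7681·9.580=7.358; a1+a2=3.164 < 7.358 ≤ a1+…+a3=7.764 → R3 fires; D=11 Q=3 G=7 S=10
Draw 7: a1=3.040, a2=0.321, a3=3.795, a4=1.362, a0=8.518; τ=−ln(0.0569)/8.518=0.337 → t=0.784; u2·a0=0.1784·8.518=1.520 ≤ a1=3.040 → R1 fires; D=11 Q=3 G=9 S=9
Draw 8: a1=2.736, a2=0.321, a3=3.795, a4=1.362, a0=8.214; τ=−ln(0.8825)/8.214=0.015 → t=0.799; u2·a0=0.0164·8.214=0.135 ≤ a1=2.736 → R1 fires; D=11 Q=3 G=11 S=8
Draw 9: a1=2.432, a2=0.321, a3=3.795, a4=1.362, a0=7.910; τ=−ln(0.9582)/7.910=0.005 → t=0.805; u2·a0=0.7535·7.910=5.960; a1+a2=2.753 < 5.960 ≤ a1+…+a3=6.548 → R3 fires; D=12 Q=2 G=11 S=9
Draw 10: a1=2.736, a2=0.214, a3=2.760, a4=0.908, a0=6.618; τ=−ln(0.8818)/6.618=0.019 → t=0.824; u2·a0=0.2299·6.618=1.521 ≤ a1=2.736 → R1 fires; D=12 Q=2 G=13 S=8
Draw 11: a1=2.432, a2=0.214, a3=2.760, a4=0.908, a0=6.314; τ=−ln(0.6667)/6.314=0.064 → t=0.888; u2·a0=0.6049·6.314=3.819; a1+a2=2.646 < 3.819 ≤ a1+…+a3=5.406 → R3 fires; D=13 Q=1 G=13 S=9
Draw 12: a1=2.736, a2=0.107, a3=1.495, a4=0.454, a0=4.792; τ=−ln(0.9732)/4.792=0.006 → t=0.893; u2·a0=0.0245·4.792=0.117 ≤ a1=2.736 → R1 fires; D=13 Q=1 G=15 S=8
Draw 13: a1=2.432, a2=0.107, a3=1.495, a4=0.454, a0=4.488; τ=−ln(0.7984)/4.488=0.050 → t=0.944; u2·a0=0.8795·4.488=3.947; a1+a2=2.539 < 3.947 ≤ a1+…+a3=4.034 → R3 fires; D=14 Q=0 G=15 S=9
Draw 14: a1=2.736, a2=0.000, a3=0.000, a4=0.000, a0=2.736; τ=−ln(0.1421)/2.736=0.713 → t=1.657 > T=1.35: stop.
At T=1.35: D=14 Q=0 G=15 S=9; the largest is G.

Dominant species at T: G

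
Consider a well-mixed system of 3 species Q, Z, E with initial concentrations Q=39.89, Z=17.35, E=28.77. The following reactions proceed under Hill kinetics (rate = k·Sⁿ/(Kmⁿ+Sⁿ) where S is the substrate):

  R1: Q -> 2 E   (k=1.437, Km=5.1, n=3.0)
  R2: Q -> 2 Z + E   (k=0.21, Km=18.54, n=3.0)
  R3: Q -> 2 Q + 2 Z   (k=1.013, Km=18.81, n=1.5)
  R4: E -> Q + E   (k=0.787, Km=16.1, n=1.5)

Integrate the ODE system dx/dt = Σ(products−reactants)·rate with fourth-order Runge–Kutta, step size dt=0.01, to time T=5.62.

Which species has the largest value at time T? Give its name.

RK4 with dt=0.01: 562 steps to T=5.62. Trajectory (selected grid times):
t=0.00: Q=39.89 Z=17.35 E=28.77
t=0.62: Q=39.71 Z=18.53 E=30.67
t=1.25: Q=39.53 Z=19.74 E=32.59
t=1.87: Q=39.36 Z=20.92 E=34.49
t=2.50: Q=39.19 Z=22.12 E=36.42
t=3.12: Q=39.04 Z=23.29 E=38.31
t=3.75: Q=38.89 Z=24.49 E=40.24
t=4.37: Q=38.74 Z=25.66 E=42.13
t=5.00: Q=38.60 Z=26.85 E=44.06
t=5.62: Q=38.46 Z=28.02 E=45.95
At T=5.62: Q=38.46 Z=28.02 E=45.95; the largest is E.

Dominant species at T: E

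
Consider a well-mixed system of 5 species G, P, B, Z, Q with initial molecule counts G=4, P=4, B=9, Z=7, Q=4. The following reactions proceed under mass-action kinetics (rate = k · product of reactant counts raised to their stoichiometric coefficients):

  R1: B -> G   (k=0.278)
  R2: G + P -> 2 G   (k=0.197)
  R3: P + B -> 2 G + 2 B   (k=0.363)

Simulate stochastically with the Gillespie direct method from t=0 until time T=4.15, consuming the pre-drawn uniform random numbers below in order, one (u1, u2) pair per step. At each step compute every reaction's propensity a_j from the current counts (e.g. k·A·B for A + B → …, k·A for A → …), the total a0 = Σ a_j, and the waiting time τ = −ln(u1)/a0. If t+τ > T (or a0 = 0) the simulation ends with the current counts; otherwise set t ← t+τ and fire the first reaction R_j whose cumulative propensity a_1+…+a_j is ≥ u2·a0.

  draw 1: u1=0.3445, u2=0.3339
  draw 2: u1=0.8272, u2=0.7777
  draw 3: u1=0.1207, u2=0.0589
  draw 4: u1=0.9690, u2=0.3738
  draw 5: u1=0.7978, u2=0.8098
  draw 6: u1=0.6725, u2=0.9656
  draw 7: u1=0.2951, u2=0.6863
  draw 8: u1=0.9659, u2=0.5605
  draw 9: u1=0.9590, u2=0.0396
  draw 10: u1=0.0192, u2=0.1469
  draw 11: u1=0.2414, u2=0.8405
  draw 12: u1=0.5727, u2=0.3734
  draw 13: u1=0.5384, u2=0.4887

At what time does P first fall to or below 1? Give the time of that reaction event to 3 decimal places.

t=0.000: G=4 P=4 B=9 Z=7 Q=4
Draw 1: a1=2.502, a2=3.152, a3=13.068, a0=18.722; τ=−ln(0.3445)/18.722=0.057 → t=0.057; u2·a0=0.3339·18.722=6.251; a1+a2=5.654 < 6.251 ≤ a1+…+a3=18.722 → R3 fires; G=6 P=3 B=10 Z=7 Q=4
Draw 2: a1=2.780, a2=3.546, a3=10.890, a0=17.216; τ=−ln(0.8272)/17.216=0.011 → t=0.068; u2·a0=0.7777·17.216=13.389; a1+a2=6.326 < 13.389 ≤ a1+…+a3=17.216 → R3 fires; G=8 P=2 B=11 Z=7 Q=4
Draw 3: a1=3.058, a2=3.152, a3=7.986, a0=14.196; τ=−ln(0.1207)/14.196=0.149 → t=0.217; u2·a0=0.0589·14.196=0.836 ≤ a1=3.058 → R1 fires; G=9 P=2 B=10 Z=7 Q=4
Draw 4: a1=2.780, a2=3.546, a3=7.260, a0=13.586; τ=−ln(0.9690)/13.586=0.002 → t=0.219; u2·a0=0.3738·13.586=5.078; a1=2.780 < 5.078 ≤ a1+a2=6.326 → R2 fires; G=10 P=1 B=10 Z=7 Q=4
Draw 5: a1=2.780, a2=1.970, a3=3.630, a0=8.380; τ=−ln(0.7978)/8.380=0.027 → t=0.246; u2·a0=0.8098·8.380=6.786; a1+a2=4.750 < 6.786 ≤ a1+…+a3=8.380 → R3 fires; G=12 P=0 B=11 Z=7 Q=4
Draw 6: a1=3.058, a2=0.000, a3=0.000, a0=3.058; τ=−ln(0.6725)/3.058=0.130 → t=0.376; u2·a0=0.9656·3.058=2.953 ≤ a1=3.058 → R1 fires; G=13 P=0 B=10 Z=7 Q=4
Draw 7: a1=2.780, a2=0.000, a3=0.000, a0=2.780; τ=−ln(0.2951)/2.780=0.439 → t=0.815; u2·a0=0.6863·2.780=1.908 ≤ a1=2.780 → R1 fires; G=14 P=0 B=9 Z=7 Q=4
Draw 8: a1=2.502, a2=0.000, a3=0.000, a0=2.502; τ=−ln(0.9659)/2.502=0.014 → t=0.829; u2·a0=0.5605·2.502=1.402 ≤ a1=2.502 → R1 fires; G=15 P=0 B=8 Z=7 Q=4
Draw 9: a1=2.224, a2=0.000, a3=0.000, a0=2.224; τ=−ln(0.9590)/2.224=0.019 → t=0.848; u2·a0=0.0396·2.224=0.088 ≤ a1=2.224 → R1 fires; G=16 P=0 B=7 Z=7 Q=4
Draw 10: a1=1.946, a2=0.000, a3=0.000, a0=1.946; τ=−ln(0.0192)/1.946=2.031 → t=2.879; u2·a0=0.1469·1.946=0.286 ≤ a1=1.946 → R1 fires; G=17 P=0 B=6 Z=7 Q=4
Draw 11: a1=1.668, a2=0.000, a3=0.000, a0=1.668; τ=−ln(0.2414)/1.668=0.852 → t=3.731; u2·a0=0.8405·1.668=1.402 ≤ a1=1.668 → R1 fires; G=18 P=0 B=5 Z=7 Q=4
Draw 12: a1=1.390, a2=0.000, a3=0.000, a0=1.390; τ=−ln(0.5727)/1.390=0.401 → t=4.132; u2·a0=0.3734·1.390=0.519 ≤ a1=1.390 → R1 fires; G=19 P=0 B=4 Z=7 Q=4
Draw 13: a1=1.112, a2=0.000, a3=0.000, a0=1.112; τ=−ln(0.5384)/1.112=0.557 → t=4.689 > T=4.15: stop.
P first becomes ≤ 1 when it reaches 1 at the event at t=0.219.

Threshold first reached at t = 0.219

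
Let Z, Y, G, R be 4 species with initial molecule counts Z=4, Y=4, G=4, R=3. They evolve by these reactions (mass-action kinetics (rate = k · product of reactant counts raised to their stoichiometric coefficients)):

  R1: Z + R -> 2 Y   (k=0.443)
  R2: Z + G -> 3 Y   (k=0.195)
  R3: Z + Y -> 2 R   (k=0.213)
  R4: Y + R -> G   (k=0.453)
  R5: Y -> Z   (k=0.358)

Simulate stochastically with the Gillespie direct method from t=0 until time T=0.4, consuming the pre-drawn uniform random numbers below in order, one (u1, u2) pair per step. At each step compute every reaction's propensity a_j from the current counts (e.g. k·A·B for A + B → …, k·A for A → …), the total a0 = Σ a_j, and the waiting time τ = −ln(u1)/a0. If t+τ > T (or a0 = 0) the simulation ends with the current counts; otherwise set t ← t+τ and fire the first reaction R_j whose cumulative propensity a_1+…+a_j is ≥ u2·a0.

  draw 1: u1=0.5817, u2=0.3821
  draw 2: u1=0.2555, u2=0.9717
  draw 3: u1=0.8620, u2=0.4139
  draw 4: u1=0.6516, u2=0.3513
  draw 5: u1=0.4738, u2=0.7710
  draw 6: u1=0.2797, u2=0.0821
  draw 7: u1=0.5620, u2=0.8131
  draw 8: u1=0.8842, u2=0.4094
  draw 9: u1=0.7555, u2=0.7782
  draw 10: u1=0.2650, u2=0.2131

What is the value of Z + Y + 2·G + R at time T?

Check how each reaction changes W = Z + Y + 2·G + R (weight of products minus weight of reactants):
R1: Z + R -> 2 Y: (1·2) − (1·1 + 1·1) = 2 − 2 = 0
R2: Z + G -> 3 Y: (1·3) − (1·1 + 2·1) = 3 − 3 = 0
R3: Z + Y -> 2 R: (1·2) − (1·1 + 1·1) = 2 − 2 = 0
R4: Y + R -> G: (2·1) − (1·1 + 1·1) = 2 − 2 = 0
R5: Y -> Z: (1·1) − (1·1) = 1 − 1 = 0
Every reaction leaves W unchanged, so W is conserved and no simulation is needed: W(T) = W(0) = 4 + 4 + 2·4 + 3 = 19

Value at T = 19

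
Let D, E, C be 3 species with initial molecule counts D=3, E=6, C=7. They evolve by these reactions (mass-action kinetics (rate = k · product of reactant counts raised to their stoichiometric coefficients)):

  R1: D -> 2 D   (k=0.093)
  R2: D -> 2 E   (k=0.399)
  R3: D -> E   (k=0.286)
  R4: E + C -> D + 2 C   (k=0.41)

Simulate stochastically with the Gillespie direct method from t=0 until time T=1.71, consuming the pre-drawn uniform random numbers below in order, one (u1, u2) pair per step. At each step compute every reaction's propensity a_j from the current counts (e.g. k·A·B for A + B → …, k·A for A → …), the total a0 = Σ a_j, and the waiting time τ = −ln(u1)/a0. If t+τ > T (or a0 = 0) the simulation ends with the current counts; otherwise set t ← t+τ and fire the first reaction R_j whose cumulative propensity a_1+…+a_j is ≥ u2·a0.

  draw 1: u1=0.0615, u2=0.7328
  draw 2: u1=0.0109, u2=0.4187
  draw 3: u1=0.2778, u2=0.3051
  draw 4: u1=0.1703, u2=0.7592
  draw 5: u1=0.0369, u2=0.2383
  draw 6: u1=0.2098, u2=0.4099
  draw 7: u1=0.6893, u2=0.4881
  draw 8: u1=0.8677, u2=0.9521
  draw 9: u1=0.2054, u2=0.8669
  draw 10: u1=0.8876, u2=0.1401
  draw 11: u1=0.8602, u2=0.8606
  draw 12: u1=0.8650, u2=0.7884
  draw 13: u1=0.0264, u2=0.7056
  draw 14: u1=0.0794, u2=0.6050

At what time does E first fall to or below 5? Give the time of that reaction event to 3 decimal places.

Threshold first reached at t = 0.143

t=0.000: D=3 E=6 C=7
Draw 1: a1=0.279, a2=1.197, a3=0.858, a4=17.220, a0=19.554; τ=−ln(0.0615)/19.554=0.143 → t=0.143; u2·a0=0.7328·19.554=14.329; a1+…+a3=2.334 < 14.329 ≤ a1+…+a4=19.554 → R4 fires; D=4 E=5 C=8
Draw 2: a1=0.372, a2=1.596, a3=1.144, a4=16.400, a0=19.512; τ=−ln(0.0109)/19.512=0.232 → t=0.374; u2·a0=0.4187·19.512=8.170; a1+…+a3=3.112 < 8.170 ≤ a1+…+a4=19.512 → R4 fires; D=5 E=4 C=9
Draw 3: a1=0.465, a2=1.995, a3=1.430, a4=14.760, a0=18.650; τ=−ln(0.2778)/18.650=0.069 → t=0.443; u2·a0=0.3051·18.650=5.690; a1+…+a3=3.890 < 5.690 ≤ a1+…+a4=18.650 → R4 fires; D=6 E=3 C=10
Draw 4: a1=0.558, a2=2.394, a3=1.716, a4=12.300, a0=16.968; τ=−ln(0.1703)/16.968=0.104 → t=0.547; u2·a0=0.7592·16.968=12.882; a1+…+a3=4.668 < 12.882 ≤ a1+…+a4=16.968 → R4 fires; D=7 E=2 C=11
Draw 5: a1=0.651, a2=2.793, a3=2.002, a4=9.020, a0=14.466; τ=−ln(0.0369)/14.466=0.228 → t=0.775; u2·a0=0.2383·14.466=3.447; a1+a2=3.444 < 3.447 ≤ a1+…+a3=5.446 → R3 fires; D=6 E=3 C=11
Draw 6: a1=0.558, a2=2.394, a3=1.716, a4=13.530, a0=18.198; τ=−ln(0.2098)/18.198=0.086 → t=0.861; u2·a0=0.4099·18.198=7.459; a1+…+a3=4.668 < 7.459 ≤ a1+…+a4=18.198 → R4 fires; D=7 E=2 C=12
Draw 7: a1=0.651, a2=2.793, a3=2.002, a4=9.840, a0=15.286; τ=−ln(0.6893)/15.286=0.024 → t=0.885; u2·a0=0.4881·15.286=7.461; a1+…+a3=5.446 < 7.461 ≤ a1+…+a4=15.286 → R4 fires; D=8 E=1 C=13
Draw 8: a1=0.744, a2=3.192, a3=2.288, a4=5.330, a0=11.554; τ=−ln(0.8677)/11.554=0.012 → t=0.898; u2·a0=0.9521·11.554=11.001; a1+…+a3=6.224 < 11.001 ≤ a1+…+a4=11.554 → R4 fires; D=9 E=0 C=14
Draw 9: a1=0.837, a2=3.591, a3=2.574, a4=0.000, a0=7.002; τ=−ln(0.2054)/7.002=0.226 → t=1.124; u2·a0=0.8669·7.002=6.070; a1+a2=4.428 < 6.070 ≤ a1+…+a3=7.002 → R3 fires; D=8 E=1 C=14
Draw 10: a1=0.744, a2=3.192, a3=2.288, a4=5.740, a0=11.964; τ=−ln(0.8876)/11.964=0.010 → t=1.134; u2·a0=0.1401·11.964=1.676; a1=0.744 < 1.676 ≤ a1+a2=3.936 → R2 fires; D=7 E=3 C=14
Draw 11: a1=0.651, a2=2.793, a3=2.002, a4=17.220, a0=22.666; τ=−ln(0.8602)/22.666=0.007 → t=1.140; u2·a0=0.8606·22.666=19.506; a1+…+a3=5.446 < 19.506 ≤ a1+…+a4=22.666 → R4 fires; D=8 E=2 C=15
Draw 12: a1=0.744, a2=3.192, a3=2.288, a4=12.300, a0=18.524; τ=−ln(0.8650)/18.524=0.008 → t=1.148; u2·a0=0.7884·18.524=14.604; a1+…+a3=6.224 < 14.604 ≤ a1+…+a4=18.524 → R4 fires; D=9 E=1 C=16
Draw 13: a1=0.837, a2=3.591, a3=2.574, a4=6.560, a0=13.562; τ=−ln(0.0264)/13.562=0.268 → t=1.416; u2·a0=0.7056·13.562=9.569; a1+…+a3=7.002 < 9.569 ≤ a1+…+a4=13.562 → R4 fires; D=10 E=0 C=17
Draw 14: a1=0.930, a2=3.990, a3=2.860, a4=0.000, a0=7.780; τ=−ln(0.0794)/7.780=0.326 → t=1.742 > T=1.71: stop.
E first becomes ≤ 5 when it reaches 5 at the event at t=0.143.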